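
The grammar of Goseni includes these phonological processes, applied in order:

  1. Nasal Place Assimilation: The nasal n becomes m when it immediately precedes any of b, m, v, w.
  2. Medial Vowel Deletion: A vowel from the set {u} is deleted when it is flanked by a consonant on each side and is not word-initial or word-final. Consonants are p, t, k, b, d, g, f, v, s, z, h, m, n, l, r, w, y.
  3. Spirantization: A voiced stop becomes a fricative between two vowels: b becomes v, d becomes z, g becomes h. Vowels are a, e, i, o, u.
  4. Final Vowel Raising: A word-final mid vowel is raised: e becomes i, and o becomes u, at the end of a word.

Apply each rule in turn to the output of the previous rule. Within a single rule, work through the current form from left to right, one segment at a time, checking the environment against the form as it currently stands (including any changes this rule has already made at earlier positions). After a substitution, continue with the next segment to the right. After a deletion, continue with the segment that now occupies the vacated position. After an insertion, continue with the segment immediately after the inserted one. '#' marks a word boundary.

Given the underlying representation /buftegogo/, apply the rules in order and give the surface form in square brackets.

1 Nasal Place Assimilation: no change — [buftegogo]
2 Medial Vowel Deletion: [buftegogo] → [bftegogo]
3 Spirantization: [bftegogo] → [bftehoho]
4 Final Vowel Raising: [bftehoho] → [bftehohu]

[bftehohu]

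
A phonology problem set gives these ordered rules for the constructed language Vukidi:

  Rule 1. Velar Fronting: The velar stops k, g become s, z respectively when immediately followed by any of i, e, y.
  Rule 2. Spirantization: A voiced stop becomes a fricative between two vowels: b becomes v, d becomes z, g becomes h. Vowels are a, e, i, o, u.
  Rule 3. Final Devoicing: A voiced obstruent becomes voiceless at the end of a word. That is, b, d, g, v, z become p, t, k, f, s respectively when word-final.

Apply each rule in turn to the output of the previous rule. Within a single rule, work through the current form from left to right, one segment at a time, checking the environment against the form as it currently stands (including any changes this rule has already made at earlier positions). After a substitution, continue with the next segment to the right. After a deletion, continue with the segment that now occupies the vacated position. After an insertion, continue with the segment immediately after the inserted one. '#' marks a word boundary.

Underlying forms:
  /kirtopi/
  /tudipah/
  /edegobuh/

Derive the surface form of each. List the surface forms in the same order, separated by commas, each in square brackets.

[sirtopi], [tuzipah], [ezehovuh]

/kirtopi/:
  Rule 1 Velar Fronting: [kirtopi] → [sirtopi]
  Rule 2 Spirantization: no change — [sirtopi]
  Rule 3 Final Devoicing: no change — [sirtopi]
/tudipah/:
  Rule 1 Velar Fronting: no change — [tudipah]
  Rule 2 Spirantization: [tudipah] → [tuzipah]
  Rule 3 Final Devoicing: no change — [tuzipah]
/edegobuh/:
  Rule 1 Velar Fronting: no change — [edegobuh]
  Rule 2 Spirantization: [edegobuh] → [ezehovuh]
  Rule 3 Final Devoicing: no change — [ezehovuh]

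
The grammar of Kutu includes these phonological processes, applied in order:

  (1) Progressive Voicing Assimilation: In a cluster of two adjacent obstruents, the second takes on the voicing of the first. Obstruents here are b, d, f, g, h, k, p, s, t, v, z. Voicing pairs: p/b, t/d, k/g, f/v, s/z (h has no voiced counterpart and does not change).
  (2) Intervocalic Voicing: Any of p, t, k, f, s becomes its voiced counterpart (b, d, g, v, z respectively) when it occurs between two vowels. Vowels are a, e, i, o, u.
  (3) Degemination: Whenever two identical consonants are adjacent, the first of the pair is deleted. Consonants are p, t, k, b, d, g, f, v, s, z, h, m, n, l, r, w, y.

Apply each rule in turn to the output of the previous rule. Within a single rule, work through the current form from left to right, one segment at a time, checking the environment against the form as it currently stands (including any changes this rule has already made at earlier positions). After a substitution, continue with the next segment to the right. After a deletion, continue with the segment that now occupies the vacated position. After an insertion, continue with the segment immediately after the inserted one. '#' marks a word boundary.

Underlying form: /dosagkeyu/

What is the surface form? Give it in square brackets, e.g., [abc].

(1) Progressive Voicing Assimilation: [dosagkeyu] → [dosaggeyu]
(2) Intervocalic Voicing: [dosaggeyu] → [dozaggeyu]
(3) Degemination: [dozaggeyu] → [dozageyu]

[dozageyu]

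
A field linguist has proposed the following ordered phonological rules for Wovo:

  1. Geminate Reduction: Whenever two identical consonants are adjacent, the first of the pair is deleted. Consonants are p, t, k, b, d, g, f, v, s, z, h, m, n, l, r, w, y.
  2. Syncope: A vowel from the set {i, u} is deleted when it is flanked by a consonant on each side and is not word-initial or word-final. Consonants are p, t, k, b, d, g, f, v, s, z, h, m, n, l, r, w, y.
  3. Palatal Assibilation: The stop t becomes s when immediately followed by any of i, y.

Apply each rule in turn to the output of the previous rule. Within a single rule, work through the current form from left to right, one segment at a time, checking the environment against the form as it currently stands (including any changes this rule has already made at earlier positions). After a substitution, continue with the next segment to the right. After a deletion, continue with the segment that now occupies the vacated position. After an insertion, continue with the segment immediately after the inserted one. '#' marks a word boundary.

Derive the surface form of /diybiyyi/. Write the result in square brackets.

1 Geminate Reduction: [diybiyyi] → [diybiyi]
2 Syncope: [diybiyi] → [dybyi]
3 Palatal Assibilation: no change — [dybyi]

[dybyi]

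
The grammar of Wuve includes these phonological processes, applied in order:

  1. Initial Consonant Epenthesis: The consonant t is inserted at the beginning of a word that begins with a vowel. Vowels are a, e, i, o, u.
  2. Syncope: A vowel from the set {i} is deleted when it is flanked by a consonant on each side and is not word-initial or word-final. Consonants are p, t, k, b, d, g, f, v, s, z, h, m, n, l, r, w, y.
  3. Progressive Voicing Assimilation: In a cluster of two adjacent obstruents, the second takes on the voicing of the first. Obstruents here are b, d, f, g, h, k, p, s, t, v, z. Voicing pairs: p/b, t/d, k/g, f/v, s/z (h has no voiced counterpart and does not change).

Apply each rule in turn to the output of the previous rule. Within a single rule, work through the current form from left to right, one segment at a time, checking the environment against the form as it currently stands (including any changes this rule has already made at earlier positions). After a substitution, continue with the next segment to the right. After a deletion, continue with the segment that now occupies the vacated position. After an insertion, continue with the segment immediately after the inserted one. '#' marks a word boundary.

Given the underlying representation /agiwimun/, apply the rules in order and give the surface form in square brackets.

[tagwmun]

1 Initial Consonant Epenthesis: [agiwimun] → [tagiwimun]
2 Syncope: [tagiwimun] → [tagwmun]
3 Progressive Voicing Assimilation: no change — [tagwmun]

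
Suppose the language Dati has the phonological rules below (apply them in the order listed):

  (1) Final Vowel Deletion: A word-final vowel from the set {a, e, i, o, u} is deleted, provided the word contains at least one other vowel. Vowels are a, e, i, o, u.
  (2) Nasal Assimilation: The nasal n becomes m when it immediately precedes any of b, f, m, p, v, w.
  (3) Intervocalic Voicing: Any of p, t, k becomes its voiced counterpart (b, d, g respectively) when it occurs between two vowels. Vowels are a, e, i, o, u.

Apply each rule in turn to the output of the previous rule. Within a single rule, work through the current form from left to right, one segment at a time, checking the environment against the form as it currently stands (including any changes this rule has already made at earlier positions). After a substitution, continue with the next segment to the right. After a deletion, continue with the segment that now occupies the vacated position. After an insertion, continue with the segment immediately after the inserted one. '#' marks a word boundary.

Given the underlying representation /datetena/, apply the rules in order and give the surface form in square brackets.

[dadeden]

(1) Final Vowel Deletion: [datetena] → [dateten]
(2) Nasal Assimilation: no change — [dateten]
(3) Intervocalic Voicing: [dateten] → [dadeden]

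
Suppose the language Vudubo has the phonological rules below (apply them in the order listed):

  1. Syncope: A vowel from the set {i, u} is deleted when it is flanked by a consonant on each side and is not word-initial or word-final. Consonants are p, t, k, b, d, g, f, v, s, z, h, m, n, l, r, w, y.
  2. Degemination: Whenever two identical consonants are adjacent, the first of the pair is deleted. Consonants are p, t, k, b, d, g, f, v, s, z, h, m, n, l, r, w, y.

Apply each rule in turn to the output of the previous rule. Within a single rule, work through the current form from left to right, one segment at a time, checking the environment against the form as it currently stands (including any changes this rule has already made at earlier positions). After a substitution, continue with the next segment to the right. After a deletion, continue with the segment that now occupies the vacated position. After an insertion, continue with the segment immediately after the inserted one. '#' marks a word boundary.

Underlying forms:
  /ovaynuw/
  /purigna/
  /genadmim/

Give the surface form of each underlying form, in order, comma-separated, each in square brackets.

[ovaynw], [prgna], [genadm]

/ovaynuw/:
  1 Syncope: [ovaynuw] → [ovaynw]
  2 Degemination: no change — [ovaynw]
/purigna/:
  1 Syncope: [purigna] → [prgna]
  2 Degemination: no change — [prgna]
/genadmim/:
  1 Syncope: [genadmim] → [genadmm]
  2 Degemination: [genadmm] → [genadm]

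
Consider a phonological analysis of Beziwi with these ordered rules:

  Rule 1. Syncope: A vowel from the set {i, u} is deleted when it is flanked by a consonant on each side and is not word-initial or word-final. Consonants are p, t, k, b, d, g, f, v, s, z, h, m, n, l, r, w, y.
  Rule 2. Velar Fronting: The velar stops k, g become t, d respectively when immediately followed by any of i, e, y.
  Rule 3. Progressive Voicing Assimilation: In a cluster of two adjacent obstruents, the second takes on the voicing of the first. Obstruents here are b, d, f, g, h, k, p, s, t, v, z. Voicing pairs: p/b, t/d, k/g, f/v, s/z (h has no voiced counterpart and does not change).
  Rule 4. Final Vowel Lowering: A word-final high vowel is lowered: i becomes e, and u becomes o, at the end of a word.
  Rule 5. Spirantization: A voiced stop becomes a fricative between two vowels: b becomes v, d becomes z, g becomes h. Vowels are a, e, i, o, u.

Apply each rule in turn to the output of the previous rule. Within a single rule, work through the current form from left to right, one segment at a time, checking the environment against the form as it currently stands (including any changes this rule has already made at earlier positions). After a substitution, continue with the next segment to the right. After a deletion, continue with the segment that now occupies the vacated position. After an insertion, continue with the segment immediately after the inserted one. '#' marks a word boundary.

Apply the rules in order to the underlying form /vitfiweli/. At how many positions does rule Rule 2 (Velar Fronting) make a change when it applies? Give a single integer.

0

Rule 1 Syncope: [vitfiweli] → [vtfweli]
Rule 2 Velar Fronting: no change — [vtfweli]
Rule 3 Progressive Voicing Assimilation: [vtfweli] → [vdvweli]
Rule 4 Final Vowel Lowering: [vdvweli] → [vdvwele]
Rule 5 Spirantization: no change — [vdvwele]
Rule Rule 2 changed 0 position(s).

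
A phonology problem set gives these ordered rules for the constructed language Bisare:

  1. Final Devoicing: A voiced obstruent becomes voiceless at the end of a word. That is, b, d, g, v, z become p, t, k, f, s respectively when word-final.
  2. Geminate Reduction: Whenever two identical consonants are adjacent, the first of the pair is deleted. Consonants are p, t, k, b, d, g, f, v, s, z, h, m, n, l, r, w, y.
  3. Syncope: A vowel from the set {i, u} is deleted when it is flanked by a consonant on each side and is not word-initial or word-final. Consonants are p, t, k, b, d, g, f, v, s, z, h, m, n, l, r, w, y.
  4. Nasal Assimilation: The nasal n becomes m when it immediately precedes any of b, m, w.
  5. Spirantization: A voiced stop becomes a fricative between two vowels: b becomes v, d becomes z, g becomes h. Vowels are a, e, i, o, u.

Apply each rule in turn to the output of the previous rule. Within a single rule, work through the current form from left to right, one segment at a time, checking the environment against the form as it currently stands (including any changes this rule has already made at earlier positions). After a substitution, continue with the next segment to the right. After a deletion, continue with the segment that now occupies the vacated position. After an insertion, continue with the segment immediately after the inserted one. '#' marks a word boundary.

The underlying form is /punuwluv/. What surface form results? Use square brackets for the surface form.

1 Final Devoicing: [punuwluv] → [punuwluf]
2 Geminate Reduction: no change — [punuwluf]
3 Syncope: [punuwluf] → [pnwlf]
4 Nasal Assimilation: [pnwlf] → [pmwlf]
5 Spirantization: no change — [pmwlf]

[pmwlf]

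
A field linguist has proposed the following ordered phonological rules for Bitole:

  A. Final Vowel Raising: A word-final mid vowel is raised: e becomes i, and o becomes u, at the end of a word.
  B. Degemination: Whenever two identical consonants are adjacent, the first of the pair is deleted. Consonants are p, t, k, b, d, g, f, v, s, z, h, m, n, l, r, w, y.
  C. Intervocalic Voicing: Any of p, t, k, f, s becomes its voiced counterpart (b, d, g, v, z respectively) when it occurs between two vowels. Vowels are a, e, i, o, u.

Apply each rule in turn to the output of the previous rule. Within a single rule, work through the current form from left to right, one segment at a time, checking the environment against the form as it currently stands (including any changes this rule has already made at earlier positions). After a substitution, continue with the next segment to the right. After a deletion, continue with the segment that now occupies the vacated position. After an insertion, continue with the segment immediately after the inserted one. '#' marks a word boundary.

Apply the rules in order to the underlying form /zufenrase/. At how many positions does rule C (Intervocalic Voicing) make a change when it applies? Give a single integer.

2

A Final Vowel Raising: [zufenrase] → [zufenrasi]
B Degemination: no change — [zufenrasi]
C Intervocalic Voicing: [zufenrasi] → [zuvenrazi]
Rule C changed 2 position(s).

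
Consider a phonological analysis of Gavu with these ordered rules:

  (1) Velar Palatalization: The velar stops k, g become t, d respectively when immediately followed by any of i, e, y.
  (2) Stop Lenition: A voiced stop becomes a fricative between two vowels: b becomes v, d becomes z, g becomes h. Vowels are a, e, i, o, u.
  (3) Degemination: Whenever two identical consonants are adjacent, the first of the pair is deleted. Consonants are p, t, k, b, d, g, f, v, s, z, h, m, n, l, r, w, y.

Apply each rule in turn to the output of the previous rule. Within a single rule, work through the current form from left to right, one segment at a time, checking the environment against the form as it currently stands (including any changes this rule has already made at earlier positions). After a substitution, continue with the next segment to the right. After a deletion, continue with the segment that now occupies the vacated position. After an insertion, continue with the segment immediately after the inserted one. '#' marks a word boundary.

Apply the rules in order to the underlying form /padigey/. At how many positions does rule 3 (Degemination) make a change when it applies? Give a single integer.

(1) Velar Palatalization: [padigey] → [padidey]
(2) Stop Lenition: [padidey] → [pazizey]
(3) Degemination: no change — [pazizey]
Rule 3 changed 0 position(s).

0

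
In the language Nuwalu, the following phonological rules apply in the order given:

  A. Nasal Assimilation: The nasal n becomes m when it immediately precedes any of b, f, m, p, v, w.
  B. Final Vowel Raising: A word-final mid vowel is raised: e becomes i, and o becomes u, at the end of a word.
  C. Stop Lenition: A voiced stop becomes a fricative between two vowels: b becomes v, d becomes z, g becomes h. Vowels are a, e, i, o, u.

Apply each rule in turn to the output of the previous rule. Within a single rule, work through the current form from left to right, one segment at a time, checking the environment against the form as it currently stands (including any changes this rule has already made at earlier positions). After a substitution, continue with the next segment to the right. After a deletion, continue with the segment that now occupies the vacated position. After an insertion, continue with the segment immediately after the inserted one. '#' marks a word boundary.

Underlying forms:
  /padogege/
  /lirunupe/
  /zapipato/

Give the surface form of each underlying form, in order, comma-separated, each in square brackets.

[pazohehi], [lirunupi], [zapipatu]

/padogege/:
  A Nasal Assimilation: no change — [padogege]
  B Final Vowel Raising: [padogege] → [padogegi]
  C Stop Lenition: [padogegi] → [pazohehi]
/lirunupe/:
  A Nasal Assimilation: no change — [lirunupe]
  B Final Vowel Raising: [lirunupe] → [lirunupi]
  C Stop Lenition: no change — [lirunupi]
/zapipato/:
  A Nasal Assimilation: no change — [zapipato]
  B Final Vowel Raising: [zapipato] → [zapipatu]
  C Stop Lenition: no change — [zapipatu]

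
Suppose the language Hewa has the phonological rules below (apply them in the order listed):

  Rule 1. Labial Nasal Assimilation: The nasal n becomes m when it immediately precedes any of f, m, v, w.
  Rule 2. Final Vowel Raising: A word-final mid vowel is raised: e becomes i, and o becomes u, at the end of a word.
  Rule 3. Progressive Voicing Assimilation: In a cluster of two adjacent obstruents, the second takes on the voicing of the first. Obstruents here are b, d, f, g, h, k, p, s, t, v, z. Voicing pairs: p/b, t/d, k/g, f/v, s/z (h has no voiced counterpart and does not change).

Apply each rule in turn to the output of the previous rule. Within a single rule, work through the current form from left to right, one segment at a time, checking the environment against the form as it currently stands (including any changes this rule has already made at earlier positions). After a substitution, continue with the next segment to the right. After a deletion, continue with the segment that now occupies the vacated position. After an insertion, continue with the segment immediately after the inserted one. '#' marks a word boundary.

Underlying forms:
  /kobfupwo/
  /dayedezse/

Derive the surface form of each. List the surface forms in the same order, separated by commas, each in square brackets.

/kobfupwo/:
  Rule 1 Labial Nasal Assimilation: no change — [kobfupwo]
  Rule 2 Final Vowel Raising: [kobfupwo] → [kobfupwu]
  Rule 3 Progressive Voicing Assimilation: [kobfupwu] → [kobvupwu]
/dayedezse/:
  Rule 1 Labial Nasal Assimilation: no change — [dayedezse]
  Rule 2 Final Vowel Raising: [dayedezse] → [dayedezsi]
  Rule 3 Progressive Voicing Assimilation: [dayedezsi] → [dayedezzi]

[kobvupwu], [dayedezzi]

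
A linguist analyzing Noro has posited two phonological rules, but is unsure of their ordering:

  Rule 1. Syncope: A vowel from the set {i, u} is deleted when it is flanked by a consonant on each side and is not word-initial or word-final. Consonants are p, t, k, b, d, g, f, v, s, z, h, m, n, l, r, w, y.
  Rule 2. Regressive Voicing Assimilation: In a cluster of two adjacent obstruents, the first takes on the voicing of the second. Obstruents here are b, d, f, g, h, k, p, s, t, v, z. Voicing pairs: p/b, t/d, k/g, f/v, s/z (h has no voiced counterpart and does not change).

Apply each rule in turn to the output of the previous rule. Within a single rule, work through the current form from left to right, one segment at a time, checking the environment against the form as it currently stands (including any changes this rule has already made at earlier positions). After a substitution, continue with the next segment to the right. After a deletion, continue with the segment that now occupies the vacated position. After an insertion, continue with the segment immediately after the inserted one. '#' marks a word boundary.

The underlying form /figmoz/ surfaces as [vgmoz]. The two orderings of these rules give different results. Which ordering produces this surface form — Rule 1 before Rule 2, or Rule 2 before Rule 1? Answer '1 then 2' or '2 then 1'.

Order 1 then 2:
  1 Syncope: [figmoz] → [fgmoz]
  2 Regressive Voicing Assimilation: [fgmoz] → [vgmoz]
  result: [vgmoz]
Order 2 then 1:
  2 Regressive Voicing Assimilation: no change — [figmoz]
  1 Syncope: [figmoz] → [fgmoz]
  result: [fgmoz]

1 then 2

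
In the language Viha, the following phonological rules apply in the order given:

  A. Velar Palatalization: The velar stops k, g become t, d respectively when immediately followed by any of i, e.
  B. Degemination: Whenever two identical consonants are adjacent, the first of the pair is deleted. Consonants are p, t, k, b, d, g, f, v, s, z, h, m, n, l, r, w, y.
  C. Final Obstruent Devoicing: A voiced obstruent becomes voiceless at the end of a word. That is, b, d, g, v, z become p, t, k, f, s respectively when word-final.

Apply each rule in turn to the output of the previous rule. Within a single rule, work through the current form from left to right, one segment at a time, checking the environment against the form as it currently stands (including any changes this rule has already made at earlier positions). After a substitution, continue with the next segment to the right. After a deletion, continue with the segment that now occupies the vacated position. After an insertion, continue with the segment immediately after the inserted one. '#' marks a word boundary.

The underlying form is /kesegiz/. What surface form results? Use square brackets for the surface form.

A Velar Palatalization: [kesegiz] → [tesediz]
B Degemination: no change — [tesediz]
C Final Obstruent Devoicing: [tesediz] → [tesedis]

[tesedis]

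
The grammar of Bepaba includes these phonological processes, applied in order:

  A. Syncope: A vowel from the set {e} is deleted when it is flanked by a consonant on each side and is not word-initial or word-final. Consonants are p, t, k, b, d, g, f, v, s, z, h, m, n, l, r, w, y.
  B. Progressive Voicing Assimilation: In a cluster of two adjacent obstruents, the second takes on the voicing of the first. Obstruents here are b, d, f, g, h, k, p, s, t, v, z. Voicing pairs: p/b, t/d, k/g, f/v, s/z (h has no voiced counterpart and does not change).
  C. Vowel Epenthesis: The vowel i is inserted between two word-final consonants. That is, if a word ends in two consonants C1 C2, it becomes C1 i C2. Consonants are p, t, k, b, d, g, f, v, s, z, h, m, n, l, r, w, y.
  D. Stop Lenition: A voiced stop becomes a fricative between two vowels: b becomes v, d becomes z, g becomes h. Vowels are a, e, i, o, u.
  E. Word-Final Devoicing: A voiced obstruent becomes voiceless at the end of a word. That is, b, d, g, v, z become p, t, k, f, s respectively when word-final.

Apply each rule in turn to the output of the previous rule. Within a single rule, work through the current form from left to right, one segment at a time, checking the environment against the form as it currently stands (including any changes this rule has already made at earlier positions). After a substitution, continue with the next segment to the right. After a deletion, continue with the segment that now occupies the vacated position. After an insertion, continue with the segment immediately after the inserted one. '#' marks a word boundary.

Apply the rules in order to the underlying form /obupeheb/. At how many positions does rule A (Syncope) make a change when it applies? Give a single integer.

2

A Syncope: [obupeheb] → [obuphb]
B Progressive Voicing Assimilation: [obuphb] → [obuphp]
C Vowel Epenthesis: [obuphp] → [obuphip]
D Stop Lenition: [obuphip] → [ovuphip]
E Word-Final Devoicing: no change — [ovuphip]
Rule A changed 2 position(s).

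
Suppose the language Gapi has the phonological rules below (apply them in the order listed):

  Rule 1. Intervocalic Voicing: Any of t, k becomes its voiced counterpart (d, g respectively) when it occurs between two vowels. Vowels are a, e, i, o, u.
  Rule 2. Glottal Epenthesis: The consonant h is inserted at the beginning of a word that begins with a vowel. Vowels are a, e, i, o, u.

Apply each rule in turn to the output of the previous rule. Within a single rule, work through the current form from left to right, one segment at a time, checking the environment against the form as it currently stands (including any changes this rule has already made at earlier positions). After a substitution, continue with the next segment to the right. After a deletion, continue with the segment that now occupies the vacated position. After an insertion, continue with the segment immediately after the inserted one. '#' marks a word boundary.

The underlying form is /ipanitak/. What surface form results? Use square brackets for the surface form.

Rule 1 Intervocalic Voicing: [ipanitak] → [ipanidak]
Rule 2 Glottal Epenthesis: [ipanidak] → [hipanidak]

[hipanidak]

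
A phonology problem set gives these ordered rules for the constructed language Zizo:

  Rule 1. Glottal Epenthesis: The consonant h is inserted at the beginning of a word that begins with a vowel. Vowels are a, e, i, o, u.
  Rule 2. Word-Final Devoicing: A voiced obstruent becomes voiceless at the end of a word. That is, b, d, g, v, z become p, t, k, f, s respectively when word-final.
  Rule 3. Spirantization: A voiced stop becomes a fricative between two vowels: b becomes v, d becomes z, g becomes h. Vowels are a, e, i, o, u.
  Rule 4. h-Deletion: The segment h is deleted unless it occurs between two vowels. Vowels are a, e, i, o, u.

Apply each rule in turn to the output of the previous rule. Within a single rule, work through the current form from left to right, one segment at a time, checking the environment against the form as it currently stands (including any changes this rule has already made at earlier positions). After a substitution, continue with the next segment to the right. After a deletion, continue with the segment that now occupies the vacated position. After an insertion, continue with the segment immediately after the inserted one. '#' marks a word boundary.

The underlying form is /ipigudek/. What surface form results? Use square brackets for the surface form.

Rule 1 Glottal Epenthesis: [ipigudek] → [hipigudek]
Rule 2 Word-Final Devoicing: no change — [hipigudek]
Rule 3 Spirantization: [hipigudek] → [hipihuzek]
Rule 4 h-Deletion: [hipihuzek] → [ipihuzek]

[ipihuzek]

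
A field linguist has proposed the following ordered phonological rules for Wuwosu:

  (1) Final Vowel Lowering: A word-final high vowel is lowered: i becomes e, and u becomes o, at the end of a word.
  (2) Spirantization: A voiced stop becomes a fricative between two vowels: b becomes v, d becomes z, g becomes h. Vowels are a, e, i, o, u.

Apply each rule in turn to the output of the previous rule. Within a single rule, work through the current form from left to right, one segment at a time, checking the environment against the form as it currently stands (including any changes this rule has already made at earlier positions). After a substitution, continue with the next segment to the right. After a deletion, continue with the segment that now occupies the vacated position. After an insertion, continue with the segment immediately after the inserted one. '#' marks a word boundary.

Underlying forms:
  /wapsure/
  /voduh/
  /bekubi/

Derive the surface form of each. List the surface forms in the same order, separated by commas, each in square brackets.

[wapsure], [vozuh], [bekuve]

/wapsure/:
  (1) Final Vowel Lowering: no change — [wapsure]
  (2) Spirantization: no change — [wapsure]
/voduh/:
  (1) Final Vowel Lowering: no change — [voduh]
  (2) Spirantization: [voduh] → [vozuh]
/bekubi/:
  (1) Final Vowel Lowering: [bekubi] → [bekube]
  (2) Spirantization: [bekube] → [bekuve]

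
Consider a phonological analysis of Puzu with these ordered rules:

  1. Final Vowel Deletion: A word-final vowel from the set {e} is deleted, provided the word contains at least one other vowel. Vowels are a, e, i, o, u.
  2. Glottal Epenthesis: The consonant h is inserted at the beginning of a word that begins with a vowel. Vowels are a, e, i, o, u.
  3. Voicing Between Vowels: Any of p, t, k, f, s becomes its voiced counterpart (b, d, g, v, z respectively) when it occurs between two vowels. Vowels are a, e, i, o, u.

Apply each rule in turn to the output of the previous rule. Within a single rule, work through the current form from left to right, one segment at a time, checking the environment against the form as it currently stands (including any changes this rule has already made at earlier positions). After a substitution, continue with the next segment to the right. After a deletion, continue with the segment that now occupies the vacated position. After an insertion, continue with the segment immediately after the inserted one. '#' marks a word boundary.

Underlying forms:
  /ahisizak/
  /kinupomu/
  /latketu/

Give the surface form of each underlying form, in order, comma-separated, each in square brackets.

[hahizizak], [kinubomu], [latkedu]

/ahisizak/:
  1 Final Vowel Deletion: no change — [ahisizak]
  2 Glottal Epenthesis: [ahisizak] → [hahisizak]
  3 Voicing Between Vowels: [hahisizak] → [hahizizak]
/kinupomu/:
  1 Final Vowel Deletion: no change — [kinupomu]
  2 Glottal Epenthesis: no change — [kinupomu]
  3 Voicing Between Vowels: [kinupomu] → [kinubomu]
/latketu/:
  1 Final Vowel Deletion: no change — [latketu]
  2 Glottal Epenthesis: no change — [latketu]
  3 Voicing Between Vowels: [latketu] → [latkedu]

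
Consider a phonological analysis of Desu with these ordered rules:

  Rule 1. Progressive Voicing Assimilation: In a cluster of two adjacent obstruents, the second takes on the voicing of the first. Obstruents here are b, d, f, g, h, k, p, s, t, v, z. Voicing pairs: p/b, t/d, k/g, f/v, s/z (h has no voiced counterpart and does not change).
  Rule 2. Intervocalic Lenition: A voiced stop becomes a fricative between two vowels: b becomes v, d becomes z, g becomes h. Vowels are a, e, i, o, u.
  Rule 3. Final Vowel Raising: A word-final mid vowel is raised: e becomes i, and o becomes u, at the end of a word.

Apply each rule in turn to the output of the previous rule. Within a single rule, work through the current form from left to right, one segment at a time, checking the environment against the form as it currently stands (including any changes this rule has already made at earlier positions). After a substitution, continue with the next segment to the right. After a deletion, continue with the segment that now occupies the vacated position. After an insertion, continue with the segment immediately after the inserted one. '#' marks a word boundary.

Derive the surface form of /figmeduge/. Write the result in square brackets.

Rule 1 Progressive Voicing Assimilation: no change — [figmeduge]
Rule 2 Intervocalic Lenition: [figmeduge] → [figmezuhe]
Rule 3 Final Vowel Raising: [figmezuhe] → [figmezuhi]

[figmezuhi]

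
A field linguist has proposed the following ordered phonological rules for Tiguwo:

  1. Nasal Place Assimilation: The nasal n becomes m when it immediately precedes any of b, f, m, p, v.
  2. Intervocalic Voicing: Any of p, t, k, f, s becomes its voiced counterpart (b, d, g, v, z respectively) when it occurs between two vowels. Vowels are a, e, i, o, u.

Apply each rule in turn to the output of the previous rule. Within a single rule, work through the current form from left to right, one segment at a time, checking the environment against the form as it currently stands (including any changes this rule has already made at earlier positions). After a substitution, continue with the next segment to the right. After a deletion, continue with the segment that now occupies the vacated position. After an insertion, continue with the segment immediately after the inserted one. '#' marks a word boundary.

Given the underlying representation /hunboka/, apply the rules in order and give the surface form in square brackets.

[humboga]

1 Nasal Place Assimilation: [hunboka] → [humboka]
2 Intervocalic Voicing: [humboka] → [humboga]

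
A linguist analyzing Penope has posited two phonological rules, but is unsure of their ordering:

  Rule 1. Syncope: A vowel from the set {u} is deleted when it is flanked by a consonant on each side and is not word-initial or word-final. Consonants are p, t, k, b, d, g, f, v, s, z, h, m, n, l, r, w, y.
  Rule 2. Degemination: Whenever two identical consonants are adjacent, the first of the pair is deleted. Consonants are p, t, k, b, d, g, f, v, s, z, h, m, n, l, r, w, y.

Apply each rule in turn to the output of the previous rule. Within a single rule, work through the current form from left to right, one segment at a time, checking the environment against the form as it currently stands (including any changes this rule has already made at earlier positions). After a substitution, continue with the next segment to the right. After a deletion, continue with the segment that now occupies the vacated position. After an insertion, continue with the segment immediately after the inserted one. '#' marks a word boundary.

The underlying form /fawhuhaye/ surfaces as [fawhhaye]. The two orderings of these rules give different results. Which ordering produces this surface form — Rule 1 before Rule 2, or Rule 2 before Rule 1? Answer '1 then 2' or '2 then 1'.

2 then 1

Order 1 then 2:
  1 Syncope: [fawhuhaye] → [fawhhaye]
  2 Degemination: [fawhhaye] → [fawhaye]
  result: [fawhaye]
Order 2 then 1:
  2 Degemination: no change — [fawhuhaye]
  1 Syncope: [fawhuhaye] → [fawhhaye]
  result: [fawhhaye]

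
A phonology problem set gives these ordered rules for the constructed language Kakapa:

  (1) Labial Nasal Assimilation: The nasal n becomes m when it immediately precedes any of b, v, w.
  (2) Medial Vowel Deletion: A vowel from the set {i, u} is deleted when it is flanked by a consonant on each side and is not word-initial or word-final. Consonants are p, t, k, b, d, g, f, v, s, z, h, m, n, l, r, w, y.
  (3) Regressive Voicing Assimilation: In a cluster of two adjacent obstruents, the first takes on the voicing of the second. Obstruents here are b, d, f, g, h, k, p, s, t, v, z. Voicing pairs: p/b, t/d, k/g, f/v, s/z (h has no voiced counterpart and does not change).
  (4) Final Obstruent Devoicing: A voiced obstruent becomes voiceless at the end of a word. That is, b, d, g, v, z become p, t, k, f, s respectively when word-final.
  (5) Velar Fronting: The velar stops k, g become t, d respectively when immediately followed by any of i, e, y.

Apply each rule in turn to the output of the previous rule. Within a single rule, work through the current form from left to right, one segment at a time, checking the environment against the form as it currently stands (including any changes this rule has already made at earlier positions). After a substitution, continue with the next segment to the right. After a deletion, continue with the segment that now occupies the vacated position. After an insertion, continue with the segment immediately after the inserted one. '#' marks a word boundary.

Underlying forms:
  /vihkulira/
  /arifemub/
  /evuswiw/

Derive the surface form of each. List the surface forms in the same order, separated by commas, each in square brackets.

/vihkulira/:
  (1) Labial Nasal Assimilation: no change — [vihkulira]
  (2) Medial Vowel Deletion: [vihkulira] → [vhklra]
  (3) Regressive Voicing Assimilation: [vhklra] → [fhklra]
  (4) Final Obstruent Devoicing: no change — [fhklra]
  (5) Velar Fronting: no change — [fhklra]
/arifemub/:
  (1) Labial Nasal Assimilation: no change — [arifemub]
  (2) Medial Vowel Deletion: [arifemub] → [arfemb]
  (3) Regressive Voicing Assimilation: no change — [arfemb]
  (4) Final Obstruent Devoicing: [arfemb] → [arfemp]
  (5) Velar Fronting: no change — [arfemp]
/evuswiw/:
  (1) Labial Nasal Assimilation: no change — [evuswiw]
  (2) Medial Vowel Deletion: [evuswiw] → [evsww]
  (3) Regressive Voicing Assimilation: [evsww] → [efsww]
  (4) Final Obstruent Devoicing: no change — [efsww]
  (5) Velar Fronting: no change — [efsww]

[fhklra], [arfemp], [efsww]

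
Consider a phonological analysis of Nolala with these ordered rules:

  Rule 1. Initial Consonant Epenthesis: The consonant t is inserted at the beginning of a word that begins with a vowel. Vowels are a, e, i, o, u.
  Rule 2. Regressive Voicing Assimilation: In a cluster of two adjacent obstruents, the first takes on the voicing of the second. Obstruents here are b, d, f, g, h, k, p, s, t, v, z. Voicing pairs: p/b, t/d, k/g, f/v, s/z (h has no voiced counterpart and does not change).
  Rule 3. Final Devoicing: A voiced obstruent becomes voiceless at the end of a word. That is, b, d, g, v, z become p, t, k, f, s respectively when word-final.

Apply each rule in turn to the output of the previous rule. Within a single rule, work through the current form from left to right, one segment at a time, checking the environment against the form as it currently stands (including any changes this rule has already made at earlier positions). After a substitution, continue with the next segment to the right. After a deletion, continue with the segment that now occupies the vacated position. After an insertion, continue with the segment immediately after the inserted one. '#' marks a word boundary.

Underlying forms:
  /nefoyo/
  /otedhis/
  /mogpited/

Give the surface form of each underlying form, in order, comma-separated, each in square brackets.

/nefoyo/:
  Rule 1 Initial Consonant Epenthesis: no change — [nefoyo]
  Rule 2 Regressive Voicing Assimilation: no change — [nefoyo]
  Rule 3 Final Devoicing: no change — [nefoyo]
/otedhis/:
  Rule 1 Initial Consonant Epenthesis: [otedhis] → [totedhis]
  Rule 2 Regressive Voicing Assimilation: [totedhis] → [totethis]
  Rule 3 Final Devoicing: no change — [totethis]
/mogpited/:
  Rule 1 Initial Consonant Epenthesis: no change — [mogpited]
  Rule 2 Regressive Voicing Assimilation: [mogpited] → [mokpited]
  Rule 3 Final Devoicing: [mokpited] → [mokpitet]

[nefoyo], [totethis], [mokpitet]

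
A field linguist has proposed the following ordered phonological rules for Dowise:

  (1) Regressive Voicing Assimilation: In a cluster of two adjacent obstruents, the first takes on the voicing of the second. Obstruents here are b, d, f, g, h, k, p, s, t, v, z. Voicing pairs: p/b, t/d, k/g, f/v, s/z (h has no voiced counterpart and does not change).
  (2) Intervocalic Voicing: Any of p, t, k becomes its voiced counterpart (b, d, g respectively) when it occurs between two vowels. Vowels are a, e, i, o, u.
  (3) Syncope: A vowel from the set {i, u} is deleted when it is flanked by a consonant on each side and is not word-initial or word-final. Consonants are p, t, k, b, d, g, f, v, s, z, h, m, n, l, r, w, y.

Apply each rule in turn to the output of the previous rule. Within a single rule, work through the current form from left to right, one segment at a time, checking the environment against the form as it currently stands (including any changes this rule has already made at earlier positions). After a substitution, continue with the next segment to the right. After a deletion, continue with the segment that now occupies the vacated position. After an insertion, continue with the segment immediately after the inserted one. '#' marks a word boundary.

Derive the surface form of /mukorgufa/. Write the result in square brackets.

(1) Regressive Voicing Assimilation: no change — [mukorgufa]
(2) Intervocalic Voicing: [mukorgufa] → [mugorgufa]
(3) Syncope: [mugorgufa] → [mgorgfa]

[mgorgfa]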